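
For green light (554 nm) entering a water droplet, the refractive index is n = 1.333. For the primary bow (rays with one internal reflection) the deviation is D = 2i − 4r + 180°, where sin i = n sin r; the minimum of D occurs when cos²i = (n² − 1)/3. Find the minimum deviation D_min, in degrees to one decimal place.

137.9°

cos²i = (1.77689 − 1)/3 = 0.25896; i = arccos(0.50888) = 59.410°.
sin r = sin 59.410°/1.333 = 0.64579; r = 40.225°.
D_min = 2·59.410° − 4·40.225° + 180° = 137.922°.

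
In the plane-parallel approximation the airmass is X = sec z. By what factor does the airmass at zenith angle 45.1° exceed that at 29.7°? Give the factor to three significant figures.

1.23

X(45.1°)/X(29.7°) = sec 45.1° / sec 29.7° = cos 29.7° / cos 45.1° = 0.8686/0.7059 = 1.2306.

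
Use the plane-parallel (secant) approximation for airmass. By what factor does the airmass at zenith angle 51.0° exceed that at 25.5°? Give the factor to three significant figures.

1.43

X(51.0°)/X(25.5°) = sec 51.0° / sec 25.5° = cos 25.5° / cos 51.0° = 0.9026/0.6293 = 1.4342.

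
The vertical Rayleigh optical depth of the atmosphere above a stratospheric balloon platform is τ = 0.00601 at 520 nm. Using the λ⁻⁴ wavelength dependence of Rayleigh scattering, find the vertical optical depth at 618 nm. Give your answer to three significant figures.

0.00301

τ(618 nm) = τ(520 nm) × (520/618)⁴ = 0.00601 × (0.8414)⁴ = 0.00601 × 0.5013 = 0.0030.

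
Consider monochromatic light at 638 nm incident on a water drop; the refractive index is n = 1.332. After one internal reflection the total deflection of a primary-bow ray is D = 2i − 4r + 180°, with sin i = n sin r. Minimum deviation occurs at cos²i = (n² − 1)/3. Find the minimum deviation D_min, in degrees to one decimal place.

cos²i = (1.77422 − 1)/3 = 0.25807; i = arccos(0.50801) = 59.469°.
sin r = sin 59.469°/1.332 = 0.64666; r = 40.290°.
D_min = 2·59.469° − 4·40.290° + 180° = 137.776°.

137.8°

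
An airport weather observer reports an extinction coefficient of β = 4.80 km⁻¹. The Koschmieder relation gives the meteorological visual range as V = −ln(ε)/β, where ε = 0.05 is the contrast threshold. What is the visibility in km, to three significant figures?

V = −ln(0.05) / 4.80 = 2.996 / 4.80 = 0.6241 km.

0.624 km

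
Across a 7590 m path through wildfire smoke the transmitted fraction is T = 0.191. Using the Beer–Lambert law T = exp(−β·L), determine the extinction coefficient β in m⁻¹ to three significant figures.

Beer–Lambert: T = exp(−βL) ⇒ β = −ln(T)/L = −ln(0.191)/7590 = 1.6555/7590 = 0.0002181 m⁻¹.

0.000218 m⁻¹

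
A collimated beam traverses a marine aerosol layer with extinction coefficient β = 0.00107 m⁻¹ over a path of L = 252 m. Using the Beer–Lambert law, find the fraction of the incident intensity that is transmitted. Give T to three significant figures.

τ = β·L = 0.00107 × 252 = 0.2696.
T = exp(−0.2696) = 0.7637.

0.764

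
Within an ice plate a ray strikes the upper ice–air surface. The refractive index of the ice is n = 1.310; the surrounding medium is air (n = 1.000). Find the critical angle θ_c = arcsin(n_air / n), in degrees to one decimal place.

49.8°

sin θ_c = n_air / n = 1.000 / 1.310 = 0.7634.
θ_c = arcsin(0.7634) = 49.76°.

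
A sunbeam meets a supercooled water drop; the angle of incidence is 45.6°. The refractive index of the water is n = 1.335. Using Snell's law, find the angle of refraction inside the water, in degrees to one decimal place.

Snell: sin θ_r = sin θ_i / n = sin 45.6° / 1.335 = 0.7145 / 1.335 = 0.5352.
θ_r = arcsin(0.5352) = 32.36°.

32.4°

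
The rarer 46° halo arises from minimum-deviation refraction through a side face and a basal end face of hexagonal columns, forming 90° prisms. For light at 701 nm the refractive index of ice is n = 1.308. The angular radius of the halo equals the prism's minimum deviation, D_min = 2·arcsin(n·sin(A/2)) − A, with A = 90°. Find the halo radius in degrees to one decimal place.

n·sin(A/2) = 1.308 × sin 45° = 1.308 × 0.7071 = 0.9249.
D_min = 2·arcsin(0.9249) − 90° = 2 × 67.653° − 90° = 45.305°.

45.3°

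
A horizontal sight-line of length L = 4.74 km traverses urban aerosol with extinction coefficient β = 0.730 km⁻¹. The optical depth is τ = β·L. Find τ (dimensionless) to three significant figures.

τ = β·L = 0.730 × 4.74 = 3.4602.

3.46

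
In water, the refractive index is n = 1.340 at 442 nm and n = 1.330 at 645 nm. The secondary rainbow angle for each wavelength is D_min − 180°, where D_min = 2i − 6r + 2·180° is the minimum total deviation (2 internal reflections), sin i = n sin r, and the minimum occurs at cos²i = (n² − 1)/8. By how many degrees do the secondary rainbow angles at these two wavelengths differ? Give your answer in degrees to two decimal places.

2.61°

At 442 nm (n = 1.340): cos²i = 0.09945 → i = 71.618°, r = 45.088°, D_min = 232.709°, rainbow angle = 52.709°.
At 645 nm (n = 1.330): cos²i = 0.09611 → i = 71.940°, r = 45.630°, D_min = 230.101°, rainbow angle = 50.101°.
Angular width = |52.709° − 50.101°| = 2.608°.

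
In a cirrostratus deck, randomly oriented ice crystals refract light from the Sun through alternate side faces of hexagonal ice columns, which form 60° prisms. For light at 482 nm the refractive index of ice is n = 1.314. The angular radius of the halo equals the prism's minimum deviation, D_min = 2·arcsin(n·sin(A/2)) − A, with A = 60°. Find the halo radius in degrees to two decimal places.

22.14°

n·sin(A/2) = 1.314 × sin 30° = 1.314 × 0.5000 = 0.6570.
D_min = 2·arcsin(0.6570) − 60° = 2 × 41.071° − 60° = 22.143°.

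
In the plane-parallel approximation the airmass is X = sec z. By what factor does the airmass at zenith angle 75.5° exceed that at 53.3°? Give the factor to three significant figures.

2.39

X(75.5°)/X(53.3°) = sec 75.5° / sec 53.3° = cos 53.3° / cos 75.5° = 0.5976/0.2504 = 2.3869.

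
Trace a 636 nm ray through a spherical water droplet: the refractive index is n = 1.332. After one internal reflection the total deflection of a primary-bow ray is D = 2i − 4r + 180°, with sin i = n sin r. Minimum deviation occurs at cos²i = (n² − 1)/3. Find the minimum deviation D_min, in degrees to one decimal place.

cos²i = (1.77422 − 1)/3 = 0.25807; i = arccos(0.50801) = 59.469°.
sin r = sin 59.469°/1.332 = 0.64666; r = 40.290°.
D_min = 2·59.469° − 4·40.290° + 180° = 137.776°.

137.8°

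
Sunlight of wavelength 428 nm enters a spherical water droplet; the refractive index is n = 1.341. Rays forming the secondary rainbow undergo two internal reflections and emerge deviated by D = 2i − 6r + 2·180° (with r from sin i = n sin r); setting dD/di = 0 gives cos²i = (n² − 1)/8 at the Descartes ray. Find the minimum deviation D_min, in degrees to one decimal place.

cos²i = (1.79828 − 1)/8 = 0.09979; i = arccos(0.31589) = 71.586°.
sin r = sin 71.586°/1.341 = 0.70753; r = 45.034°.
D_min = 2·71.586° − 6·45.034° + 360° = 232.966°.

233.0°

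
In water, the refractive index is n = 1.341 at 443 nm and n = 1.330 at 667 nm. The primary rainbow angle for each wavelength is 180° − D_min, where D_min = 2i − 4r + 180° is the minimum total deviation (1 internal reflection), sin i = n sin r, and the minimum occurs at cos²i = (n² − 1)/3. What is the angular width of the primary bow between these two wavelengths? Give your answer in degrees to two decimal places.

1.59°

At 443 nm (n = 1.341): cos²i = 0.26609 → i = 58.946°, r = 39.705°, D_min = 139.071°, rainbow angle = 40.929°.
At 667 nm (n = 1.330): cos²i = 0.25630 → i = 59.585°, r = 40.422°, D_min = 137.484°, rainbow angle = 42.516°.
Angular width = |40.929° − 42.516°| = 1.588°.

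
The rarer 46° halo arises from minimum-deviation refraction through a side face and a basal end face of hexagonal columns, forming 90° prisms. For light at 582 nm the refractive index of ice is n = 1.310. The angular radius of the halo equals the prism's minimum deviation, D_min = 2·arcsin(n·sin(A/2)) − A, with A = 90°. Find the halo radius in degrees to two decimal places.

45.73°

n·sin(A/2) = 1.310 × sin 45° = 1.310 × 0.7071 = 0.9263.
D_min = 2·arcsin(0.9263) − 90° = 2 × 67.867° − 90° = 45.733°.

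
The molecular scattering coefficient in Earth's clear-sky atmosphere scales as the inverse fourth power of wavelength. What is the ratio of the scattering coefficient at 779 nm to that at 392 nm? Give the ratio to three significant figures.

0.0641

Rayleigh scattering ∝ λ⁻⁴, so the ratio of coefficients is the inverse fourth power of the wavelength ratio.
σ(779)/σ(392) = (392/779)⁴ = (0.5032)⁴ = 0.06412.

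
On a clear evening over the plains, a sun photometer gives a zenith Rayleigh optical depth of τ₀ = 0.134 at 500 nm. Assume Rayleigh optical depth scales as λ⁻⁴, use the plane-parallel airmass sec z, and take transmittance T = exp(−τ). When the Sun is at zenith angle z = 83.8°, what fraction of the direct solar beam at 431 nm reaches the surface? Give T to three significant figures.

0.106

sec 83.8° = 9.2593.
τ = 0.134 × (500/431)⁴ × 9.2593 = 0.134 × 1.8112 × 9.2593 = 2.2473.
T = exp(−2.2473) = 0.1057.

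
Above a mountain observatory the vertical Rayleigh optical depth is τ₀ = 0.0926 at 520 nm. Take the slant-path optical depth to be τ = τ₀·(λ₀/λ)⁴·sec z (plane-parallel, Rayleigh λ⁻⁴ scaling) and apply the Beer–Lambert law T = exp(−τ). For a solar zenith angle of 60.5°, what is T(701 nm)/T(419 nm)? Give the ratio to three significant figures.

Airmass: sec 60.5° = 2.0308.
τ(701 nm) = 0.0926 × (520/701)⁴ × 2.0308 = 0.0926 × 0.3028 × 2.0308 = 0.0569.
τ(419 nm) = 0.0926 × (520/419)⁴ × 2.0308 = 0.0926 × 2.3722 × 2.0308 = 0.4461.
T(701)/T(419) = exp(τ_B − τ_A) = exp(0.3892) = 1.4757.

1.48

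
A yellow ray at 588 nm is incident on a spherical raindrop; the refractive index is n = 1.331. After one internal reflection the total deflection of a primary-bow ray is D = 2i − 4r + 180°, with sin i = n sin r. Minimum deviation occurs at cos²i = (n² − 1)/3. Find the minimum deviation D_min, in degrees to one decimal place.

cos²i = (1.77156 − 1)/3 = 0.25719; i = arccos(0.50714) = 59.527°.
sin r = sin 59.527°/1.331 = 0.64753; r = 40.356°.
D_min = 2·59.527° − 4·40.356° + 180° = 137.630°.

137.6°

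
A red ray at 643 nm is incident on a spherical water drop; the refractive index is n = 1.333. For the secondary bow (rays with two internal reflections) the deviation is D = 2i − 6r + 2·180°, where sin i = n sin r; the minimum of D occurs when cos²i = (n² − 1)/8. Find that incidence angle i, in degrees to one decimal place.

71.8°

cos²i = (1.333² − 1)/8 = (1.77689 − 1)/8 = 0.09711.
cos i = 0.31163, so i = 71.843°.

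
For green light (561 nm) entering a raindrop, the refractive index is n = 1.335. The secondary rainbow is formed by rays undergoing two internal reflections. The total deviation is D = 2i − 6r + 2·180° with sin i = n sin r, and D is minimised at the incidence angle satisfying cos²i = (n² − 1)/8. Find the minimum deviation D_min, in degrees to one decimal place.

231.4°

cos²i = (1.78222 − 1)/8 = 0.09778; i = arccos(0.31269) = 71.778°.
sin r = sin 71.778°/1.335 = 0.71150; r = 45.357°.
D_min = 2·71.778° − 6·45.357° + 360° = 231.414°.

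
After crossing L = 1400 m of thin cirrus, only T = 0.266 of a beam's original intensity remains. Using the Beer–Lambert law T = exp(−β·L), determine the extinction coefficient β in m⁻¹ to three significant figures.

Beer–Lambert: T = exp(−βL) ⇒ β = −ln(T)/L = −ln(0.266)/1400 = 1.3243/1400 = 0.0009459 m⁻¹.

0.000946 m⁻¹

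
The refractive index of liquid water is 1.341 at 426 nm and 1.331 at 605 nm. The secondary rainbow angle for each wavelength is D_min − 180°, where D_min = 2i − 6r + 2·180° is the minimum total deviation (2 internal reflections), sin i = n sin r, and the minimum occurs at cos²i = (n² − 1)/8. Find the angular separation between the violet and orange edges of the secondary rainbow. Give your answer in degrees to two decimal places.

At 426 nm (n = 1.341): cos²i = 0.09979 → i = 71.586°, r = 45.034°, D_min = 232.966°, rainbow angle = 52.966°.
At 605 nm (n = 1.331): cos²i = 0.09645 → i = 71.907°, r = 45.575°, D_min = 230.365°, rainbow angle = 50.365°.
Angular width = |52.966° − 50.365°| = 2.601°.

2.60°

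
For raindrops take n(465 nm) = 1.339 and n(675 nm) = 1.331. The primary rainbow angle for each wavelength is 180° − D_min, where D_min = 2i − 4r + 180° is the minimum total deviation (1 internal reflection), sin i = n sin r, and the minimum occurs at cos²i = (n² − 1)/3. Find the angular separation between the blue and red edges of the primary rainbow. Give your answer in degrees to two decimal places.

At 465 nm (n = 1.339): cos²i = 0.26431 → i = 59.062°, r = 39.834°, D_min = 138.786°, rainbow angle = 41.214°.
At 675 nm (n = 1.331): cos²i = 0.25719 → i = 59.527°, r = 40.356°, D_min = 137.630°, rainbow angle = 42.370°.
Angular width = |41.214° − 42.370°| = 1.156°.

1.16°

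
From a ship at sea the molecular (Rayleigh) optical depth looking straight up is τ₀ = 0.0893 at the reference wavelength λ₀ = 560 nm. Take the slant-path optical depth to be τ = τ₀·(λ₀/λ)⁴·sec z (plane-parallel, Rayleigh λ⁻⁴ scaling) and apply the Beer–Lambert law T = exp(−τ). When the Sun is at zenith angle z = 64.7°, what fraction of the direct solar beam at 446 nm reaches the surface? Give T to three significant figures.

sec 64.7° = 2.3400.
τ = 0.0893 × (560/446)⁴ × 2.3400 = 0.0893 × 2.4855 × 2.3400 = 0.5194.
T = exp(−0.5194) = 0.5949.

0.595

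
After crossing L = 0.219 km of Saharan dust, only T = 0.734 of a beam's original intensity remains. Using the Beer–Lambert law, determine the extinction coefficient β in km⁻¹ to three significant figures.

1.41 km⁻¹

Beer–Lambert: T = exp(−βL) ⇒ β = −ln(T)/L = −ln(0.734)/0.219 = 0.3092/0.219 = 1.412 km⁻¹.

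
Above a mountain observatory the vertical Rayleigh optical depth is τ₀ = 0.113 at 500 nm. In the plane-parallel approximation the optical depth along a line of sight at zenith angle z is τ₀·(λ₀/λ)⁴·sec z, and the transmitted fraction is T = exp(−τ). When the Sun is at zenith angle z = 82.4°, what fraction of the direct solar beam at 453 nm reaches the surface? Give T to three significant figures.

0.281

sec 82.4° = 7.5611.
τ = 0.113 × (500/453)⁴ × 7.5611 = 0.113 × 1.4842 × 7.5611 = 1.2681.
T = exp(−1.2681) = 0.2814.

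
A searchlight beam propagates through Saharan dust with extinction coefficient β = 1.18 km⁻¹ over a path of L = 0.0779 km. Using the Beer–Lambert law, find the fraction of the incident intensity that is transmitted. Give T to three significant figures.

0.912

τ = β·L = 1.18 × 0.0779 = 0.0919.
T = exp(−0.0919) = 0.9122.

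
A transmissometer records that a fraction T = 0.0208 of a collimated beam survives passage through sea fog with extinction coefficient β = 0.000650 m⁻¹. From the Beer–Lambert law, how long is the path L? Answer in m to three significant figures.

5960 m

Beer–Lambert: T = exp(−βL) ⇒ L = −ln(T)/β = −ln(0.0208)/0.000650 = 3.8728/0.000650 = 5958 m.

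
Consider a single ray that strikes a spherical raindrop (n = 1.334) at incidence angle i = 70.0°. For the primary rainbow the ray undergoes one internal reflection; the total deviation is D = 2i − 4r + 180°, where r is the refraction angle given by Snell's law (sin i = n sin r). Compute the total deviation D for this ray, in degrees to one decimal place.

140.9°

sin r = sin 70.0° / 1.334 = 0.9397/1.334 = 0.7044; r = 44.78°.
D = 2·70.0° − 4·44.78° + 180° = 140.00° − 179.13° + 180° = 140.87°.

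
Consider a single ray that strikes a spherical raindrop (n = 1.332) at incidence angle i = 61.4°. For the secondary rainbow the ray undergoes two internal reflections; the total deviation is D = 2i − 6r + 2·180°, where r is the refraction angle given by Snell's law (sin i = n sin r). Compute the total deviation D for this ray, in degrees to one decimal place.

235.4°

sin r = sin 61.4° / 1.332 = 0.8780/1.332 = 0.6591; r = 41.23°.
D = 2·61.4° − 6·41.23° + 2·180° = 122.80° − 247.41° + 360° = 235.39°.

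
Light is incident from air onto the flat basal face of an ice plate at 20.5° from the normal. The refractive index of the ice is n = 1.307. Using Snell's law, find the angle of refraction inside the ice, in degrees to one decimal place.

15.5°

Snell: sin θ_r = sin θ_i / n = sin 20.5° / 1.307 = 0.3502 / 1.307 = 0.2679.
θ_r = arcsin(0.2679) = 15.54°.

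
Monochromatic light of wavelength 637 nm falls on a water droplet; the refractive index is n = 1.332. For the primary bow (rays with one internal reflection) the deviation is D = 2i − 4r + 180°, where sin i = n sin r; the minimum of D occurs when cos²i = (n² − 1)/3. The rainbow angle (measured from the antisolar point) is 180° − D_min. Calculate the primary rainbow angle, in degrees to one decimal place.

cos²i = (1.77422 − 1)/3 = 0.25807; i = arccos(0.50801) = 59.469°.
sin r = sin 59.469°/1.332 = 0.64666; r = 40.290°.
D_min = 2·59.469° − 4·40.290° + 180° = 137.776°.
Rainbow angle = 180° − D_min = 42.224°.

42.2°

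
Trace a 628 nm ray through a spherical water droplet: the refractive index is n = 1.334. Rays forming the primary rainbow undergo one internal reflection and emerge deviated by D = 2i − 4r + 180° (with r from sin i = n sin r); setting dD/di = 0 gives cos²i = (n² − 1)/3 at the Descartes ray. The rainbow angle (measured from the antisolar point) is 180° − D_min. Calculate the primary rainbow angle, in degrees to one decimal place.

cos²i = (1.77956 − 1)/3 = 0.25985; i = arccos(0.50976) = 59.352°.
sin r = sin 59.352°/1.334 = 0.64492; r = 40.159°.
D_min = 2·59.352° − 4·40.159° + 180° = 138.067°.
Rainbow angle = 180° − D_min = 41.933°.

41.9°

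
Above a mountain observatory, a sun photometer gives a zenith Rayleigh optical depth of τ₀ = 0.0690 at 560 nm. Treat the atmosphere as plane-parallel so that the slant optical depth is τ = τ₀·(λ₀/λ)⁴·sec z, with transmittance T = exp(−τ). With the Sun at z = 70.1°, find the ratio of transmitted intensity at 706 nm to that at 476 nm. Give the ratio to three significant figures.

Airmass: sec 70.1° = 2.9379.
τ(706 nm) = 0.0690 × (560/706)⁴ × 2.9379 = 0.0690 × 0.3959 × 2.9379 = 0.0802.
τ(476 nm) = 0.0690 × (560/476)⁴ × 2.9379 = 0.0690 × 1.9157 × 2.9379 = 0.3883.
T(706)/T(476) = exp(τ_B − τ_A) = exp(0.3081) = 1.3608.

1.36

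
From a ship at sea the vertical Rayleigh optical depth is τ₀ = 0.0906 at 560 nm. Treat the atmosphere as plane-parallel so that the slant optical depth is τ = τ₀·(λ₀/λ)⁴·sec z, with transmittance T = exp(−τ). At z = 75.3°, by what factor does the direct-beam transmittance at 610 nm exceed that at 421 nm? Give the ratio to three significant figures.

2.37

Airmass: sec 75.3° = 3.9408.
τ(610 nm) = 0.0906 × (560/610)⁴ × 3.9408 = 0.0906 × 0.7103 × 3.9408 = 0.2536.
τ(421 nm) = 0.0906 × (560/421)⁴ × 3.9408 = 0.0906 × 3.1306 × 3.9408 = 1.1177.
T(610)/T(421) = exp(τ_B − τ_A) = exp(0.8641) = 2.3729.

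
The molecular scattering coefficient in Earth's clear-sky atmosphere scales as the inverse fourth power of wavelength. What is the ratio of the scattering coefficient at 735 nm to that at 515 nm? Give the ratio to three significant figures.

Rayleigh scattering ∝ λ⁻⁴, so the ratio of coefficients is the inverse fourth power of the wavelength ratio.
σ(735)/σ(515) = (515/735)⁴ = (0.7007)⁴ = 0.241.

0.241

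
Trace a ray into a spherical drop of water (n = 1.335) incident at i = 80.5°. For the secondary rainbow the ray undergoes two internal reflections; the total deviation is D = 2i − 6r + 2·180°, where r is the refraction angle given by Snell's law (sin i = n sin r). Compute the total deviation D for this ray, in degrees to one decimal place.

235.2°

sin r = sin 80.5° / 1.335 = 0.9863/1.335 = 0.7388; r = 47.63°.
D = 2·80.5° − 6·47.63° + 2·180° = 161.00° − 285.77° + 360° = 235.23°.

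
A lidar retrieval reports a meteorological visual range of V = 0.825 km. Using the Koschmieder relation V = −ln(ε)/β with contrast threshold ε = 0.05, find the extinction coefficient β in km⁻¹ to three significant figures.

β = −ln(0.05) / V = 2.996 / 0.825 = 3.6312 km⁻¹.

3.63 km⁻¹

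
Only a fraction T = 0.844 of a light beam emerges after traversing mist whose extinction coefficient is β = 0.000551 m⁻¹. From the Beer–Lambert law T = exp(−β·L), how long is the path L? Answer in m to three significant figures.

Beer–Lambert: T = exp(−βL) ⇒ L = −ln(T)/β = −ln(0.844)/0.000551 = 0.1696/0.000551 = 307.8 m.

308 m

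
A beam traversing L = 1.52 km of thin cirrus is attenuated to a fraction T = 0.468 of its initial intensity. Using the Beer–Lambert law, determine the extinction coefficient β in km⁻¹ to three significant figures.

Beer–Lambert: T = exp(−βL) ⇒ β = −ln(T)/L = −ln(0.468)/1.52 = 0.7593/1.52 = 0.4995 km⁻¹.

0.500 km⁻¹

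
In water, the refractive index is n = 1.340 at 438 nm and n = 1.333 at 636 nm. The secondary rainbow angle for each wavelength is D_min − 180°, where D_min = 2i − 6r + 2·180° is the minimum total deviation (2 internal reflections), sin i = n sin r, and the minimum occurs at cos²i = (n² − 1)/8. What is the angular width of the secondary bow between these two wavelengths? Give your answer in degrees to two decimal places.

At 438 nm (n = 1.340): cos²i = 0.09945 → i = 71.618°, r = 45.088°, D_min = 232.709°, rainbow angle = 52.709°.
At 636 nm (n = 1.333): cos²i = 0.09711 → i = 71.843°, r = 45.466°, D_min = 230.891°, rainbow angle = 50.891°.
Angular width = |52.709° − 50.891°| = 1.818°.

1.82°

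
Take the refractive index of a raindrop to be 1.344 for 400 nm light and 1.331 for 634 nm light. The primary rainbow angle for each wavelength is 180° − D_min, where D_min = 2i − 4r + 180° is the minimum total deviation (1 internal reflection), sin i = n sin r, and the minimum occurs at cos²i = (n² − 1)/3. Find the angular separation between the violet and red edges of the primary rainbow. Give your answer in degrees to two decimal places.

At 400 nm (n = 1.344): cos²i = 0.26878 → i = 58.772°, r = 39.512°, D_min = 139.495°, rainbow angle = 40.505°.
At 634 nm (n = 1.331): cos²i = 0.25719 → i = 59.527°, r = 40.356°, D_min = 137.630°, rainbow angle = 42.370°.
Angular width = |40.505° − 42.370°| = 1.865°.

1.86°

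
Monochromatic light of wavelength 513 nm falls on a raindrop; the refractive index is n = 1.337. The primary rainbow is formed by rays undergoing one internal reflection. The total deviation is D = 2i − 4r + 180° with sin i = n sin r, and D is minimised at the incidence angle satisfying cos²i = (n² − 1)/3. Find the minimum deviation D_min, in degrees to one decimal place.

cos²i = (1.78757 − 1)/3 = 0.26252; i = arccos(0.51237) = 59.178°.
sin r = sin 59.178°/1.337 = 0.64231; r = 39.964°.
D_min = 2·59.178° − 4·39.964° + 180° = 138.500°.

138.5°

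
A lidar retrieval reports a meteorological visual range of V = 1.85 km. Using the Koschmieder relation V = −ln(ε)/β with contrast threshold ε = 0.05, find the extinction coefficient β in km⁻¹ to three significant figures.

1.62 km⁻¹

β = −ln(0.05) / V = 2.996 / 1.85 = 1.6193 km⁻¹.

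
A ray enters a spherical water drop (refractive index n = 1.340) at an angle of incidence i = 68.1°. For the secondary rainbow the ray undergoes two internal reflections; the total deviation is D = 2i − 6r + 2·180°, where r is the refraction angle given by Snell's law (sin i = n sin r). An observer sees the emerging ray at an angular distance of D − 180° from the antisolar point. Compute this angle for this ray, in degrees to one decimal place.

sin r = sin 68.1° / 1.340 = 0.9278/1.340 = 0.6924; r = 43.82°.
D = 2·68.1° − 6·43.82° + 2·180° = 136.20° − 262.93° + 360° = 233.27°.
Angle from antisolar point = D − 180° = 53.27°.

53.3°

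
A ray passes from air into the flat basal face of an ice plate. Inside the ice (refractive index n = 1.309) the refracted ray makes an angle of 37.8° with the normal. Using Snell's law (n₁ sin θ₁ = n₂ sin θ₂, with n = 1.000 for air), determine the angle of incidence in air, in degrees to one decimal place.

53.3°

Snell: sin θ_i = n · sin θ_r = 1.309 × sin 37.8° = 1.309 × 0.6129 = 0.8023.
θ_i = arcsin(0.8023) = 53.35°.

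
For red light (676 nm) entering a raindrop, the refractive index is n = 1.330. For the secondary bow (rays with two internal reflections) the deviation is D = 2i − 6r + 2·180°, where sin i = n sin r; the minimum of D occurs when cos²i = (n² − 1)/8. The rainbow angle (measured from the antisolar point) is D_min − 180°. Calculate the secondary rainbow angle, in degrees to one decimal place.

cos²i = (1.76890 − 1)/8 = 0.09611; i = arccos(0.31002) = 71.940°.
sin r = sin 71.940°/1.330 = 0.71483; r = 45.630°.
D_min = 2·71.940° − 6·45.630° + 360° = 230.101°.
Rainbow angle = D_min − 180° = 50.101°.

50.1°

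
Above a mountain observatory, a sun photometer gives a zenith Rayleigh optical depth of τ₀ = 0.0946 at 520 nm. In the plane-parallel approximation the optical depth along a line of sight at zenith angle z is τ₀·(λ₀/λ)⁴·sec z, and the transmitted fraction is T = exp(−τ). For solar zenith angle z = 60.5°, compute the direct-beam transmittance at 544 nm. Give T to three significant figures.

sec 60.5° = 2.0308.
τ = 0.0946 × (520/544)⁴ × 2.0308 = 0.0946 × 0.8349 × 2.0308 = 0.1604.
T = exp(−0.1604) = 0.8518.

0.852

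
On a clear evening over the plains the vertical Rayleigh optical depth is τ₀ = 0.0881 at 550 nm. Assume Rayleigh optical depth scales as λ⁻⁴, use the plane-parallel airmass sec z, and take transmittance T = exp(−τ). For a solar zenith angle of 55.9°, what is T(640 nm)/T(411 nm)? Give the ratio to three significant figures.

1.52

Airmass: sec 55.9° = 1.7837.
τ(640 nm) = 0.0881 × (550/640)⁴ × 1.7837 = 0.0881 × 0.5454 × 1.7837 = 0.0857.
τ(411 nm) = 0.0881 × (550/411)⁴ × 1.7837 = 0.0881 × 3.2069 × 1.7837 = 0.5039.
T(640)/T(411) = exp(τ_B − τ_A) = exp(0.4182) = 1.5193.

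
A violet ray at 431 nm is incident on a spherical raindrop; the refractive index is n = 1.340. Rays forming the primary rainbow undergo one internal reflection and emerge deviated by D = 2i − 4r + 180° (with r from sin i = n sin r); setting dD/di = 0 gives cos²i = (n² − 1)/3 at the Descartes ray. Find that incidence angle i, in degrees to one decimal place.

cos²i = (1.340² − 1)/3 = (1.79560 − 1)/3 = 0.26520.
cos i = 0.51498, so i = 59.004°.

59.0°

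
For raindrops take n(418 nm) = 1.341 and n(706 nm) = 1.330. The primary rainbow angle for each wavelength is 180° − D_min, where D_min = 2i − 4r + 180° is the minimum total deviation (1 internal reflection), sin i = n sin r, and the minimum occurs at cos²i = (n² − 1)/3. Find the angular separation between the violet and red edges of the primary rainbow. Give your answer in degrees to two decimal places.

1.59°

At 418 nm (n = 1.341): cos²i = 0.26609 → i = 58.946°, r = 39.705°, D_min = 139.071°, rainbow angle = 40.929°.
At 706 nm (n = 1.330): cos²i = 0.25630 → i = 59.585°, r = 40.422°, D_min = 137.484°, rainbow angle = 42.516°.
Angular width = |40.929° − 42.516°| = 1.588°.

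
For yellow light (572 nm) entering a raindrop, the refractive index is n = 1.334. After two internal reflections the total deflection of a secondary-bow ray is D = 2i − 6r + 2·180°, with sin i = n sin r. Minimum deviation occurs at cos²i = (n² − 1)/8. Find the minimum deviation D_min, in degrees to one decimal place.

231.2°

cos²i = (1.77956 − 1)/8 = 0.09744; i = arccos(0.31216) = 71.810°.
sin r = sin 71.810°/1.334 = 0.71217; r = 45.411°.
D_min = 2·71.810° − 6·45.411° + 360° = 231.153°.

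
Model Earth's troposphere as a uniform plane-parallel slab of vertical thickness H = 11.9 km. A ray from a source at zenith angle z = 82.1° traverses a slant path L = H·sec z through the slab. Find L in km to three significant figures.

86.6 km

sec z = 1/cos 82.1° = 7.2757.
L = 11.9 × 7.2757 = 86.580 km.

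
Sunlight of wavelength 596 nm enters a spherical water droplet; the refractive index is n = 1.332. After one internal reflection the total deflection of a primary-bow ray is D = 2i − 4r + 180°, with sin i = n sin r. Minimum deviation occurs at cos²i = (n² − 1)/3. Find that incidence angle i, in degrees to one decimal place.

cos²i = (1.332² − 1)/3 = (1.77422 − 1)/3 = 0.25807.
cos i = 0.50801, so i = 59.469°.

59.5°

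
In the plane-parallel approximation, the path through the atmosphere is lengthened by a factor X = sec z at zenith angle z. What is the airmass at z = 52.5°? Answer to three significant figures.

1.64

X = sec z = 1/cos 52.5° = 1/0.6088 = 1.6427.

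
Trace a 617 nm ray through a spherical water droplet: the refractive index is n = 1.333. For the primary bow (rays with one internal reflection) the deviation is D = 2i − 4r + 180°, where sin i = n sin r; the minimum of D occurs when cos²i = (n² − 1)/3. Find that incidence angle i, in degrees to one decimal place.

59.4°

cos²i = (1.333² − 1)/3 = (1.77689 − 1)/3 = 0.25896.
cos i = 0.50888, so i = 59.410°.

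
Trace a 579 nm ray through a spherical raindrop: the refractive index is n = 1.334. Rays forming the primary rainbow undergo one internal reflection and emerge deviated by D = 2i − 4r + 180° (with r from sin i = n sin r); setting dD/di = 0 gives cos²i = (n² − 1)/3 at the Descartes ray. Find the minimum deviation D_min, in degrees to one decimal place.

138.1°

cos²i = (1.77956 − 1)/3 = 0.25985; i = arccos(0.50976) = 59.352°.
sin r = sin 59.352°/1.334 = 0.64492; r = 40.159°.
D_min = 2·59.352° − 4·40.159° + 180° = 138.067°.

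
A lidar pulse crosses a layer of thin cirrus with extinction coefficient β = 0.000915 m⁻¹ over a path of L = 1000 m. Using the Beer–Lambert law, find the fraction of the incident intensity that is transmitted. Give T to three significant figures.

τ = β·L = 0.000915 × 1000 = 0.9150.
T = exp(−0.9150) = 0.4005.

0.401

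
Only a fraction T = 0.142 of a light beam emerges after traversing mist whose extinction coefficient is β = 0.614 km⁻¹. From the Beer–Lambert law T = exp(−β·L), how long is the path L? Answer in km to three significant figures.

Beer–Lambert: T = exp(−βL) ⇒ L = −ln(T)/β = −ln(0.142)/0.614 = 1.9519/0.614 = 3.179 km.

3.18 km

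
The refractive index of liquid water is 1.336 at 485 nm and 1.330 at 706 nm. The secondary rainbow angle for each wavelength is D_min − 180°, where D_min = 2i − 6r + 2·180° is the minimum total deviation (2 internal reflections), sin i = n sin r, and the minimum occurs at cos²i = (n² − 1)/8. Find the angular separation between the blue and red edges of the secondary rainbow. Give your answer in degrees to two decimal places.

1.57°

At 485 nm (n = 1.336): cos²i = 0.09811 → i = 71.746°, r = 45.303°, D_min = 231.674°, rainbow angle = 51.674°.
At 706 nm (n = 1.330): cos²i = 0.09611 → i = 71.940°, r = 45.630°, D_min = 230.101°, rainbow angle = 50.101°.
Angular width = |51.674° − 50.101°| = 1.573°.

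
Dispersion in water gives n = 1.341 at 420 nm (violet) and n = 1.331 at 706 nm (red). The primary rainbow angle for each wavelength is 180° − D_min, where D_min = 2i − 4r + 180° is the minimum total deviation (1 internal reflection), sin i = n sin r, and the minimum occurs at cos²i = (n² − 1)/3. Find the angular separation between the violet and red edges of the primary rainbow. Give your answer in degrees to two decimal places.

At 420 nm (n = 1.341): cos²i = 0.26609 → i = 58.946°, r = 39.705°, D_min = 139.071°, rainbow angle = 40.929°.
At 706 nm (n = 1.331): cos²i = 0.25719 → i = 59.527°, r = 40.356°, D_min = 137.630°, rainbow angle = 42.370°.
Angular width = |40.929° − 42.370°| = 1.441°.

1.44°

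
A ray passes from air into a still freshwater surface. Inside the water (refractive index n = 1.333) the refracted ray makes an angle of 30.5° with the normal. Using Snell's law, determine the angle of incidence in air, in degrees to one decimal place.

Snell: sin θ_i = n · sin θ_r = 1.333 × sin 30.5° = 1.333 × 0.5075 = 0.6765.
θ_i = arcsin(0.6765) = 42.57°.

42.6°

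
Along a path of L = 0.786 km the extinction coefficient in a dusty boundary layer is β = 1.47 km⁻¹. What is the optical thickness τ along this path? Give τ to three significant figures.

τ = β·L = 1.47 × 0.786 = 1.1554.

1.16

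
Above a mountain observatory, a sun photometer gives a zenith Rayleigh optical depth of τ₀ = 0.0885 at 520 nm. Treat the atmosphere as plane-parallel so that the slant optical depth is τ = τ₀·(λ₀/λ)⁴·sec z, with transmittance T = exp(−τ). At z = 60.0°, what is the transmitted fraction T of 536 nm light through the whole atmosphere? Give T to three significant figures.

0.855

sec 60.0° = 2.0000.
τ = 0.0885 × (520/536)⁴ × 2.0000 = 0.0885 × 0.8858 × 2.0000 = 0.1568.
T = exp(−0.1568) = 0.8549.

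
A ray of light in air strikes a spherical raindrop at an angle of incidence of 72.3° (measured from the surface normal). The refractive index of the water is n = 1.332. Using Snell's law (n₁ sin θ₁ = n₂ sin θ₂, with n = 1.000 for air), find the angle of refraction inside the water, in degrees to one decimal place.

45.7°

Snell: sin θ_r = sin θ_i / n = sin 72.3° / 1.332 = 0.9527 / 1.332 = 0.7152.
θ_r = arcsin(0.7152) = 45.66°.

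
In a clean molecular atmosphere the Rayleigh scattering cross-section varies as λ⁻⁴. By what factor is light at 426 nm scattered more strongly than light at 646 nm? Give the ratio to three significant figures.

5.29

Rayleigh scattering ∝ λ⁻⁴, so the ratio of coefficients is the inverse fourth power of the wavelength ratio.
σ(426)/σ(646) = (646/426)⁴ = (1.5164)⁴ = 5.288.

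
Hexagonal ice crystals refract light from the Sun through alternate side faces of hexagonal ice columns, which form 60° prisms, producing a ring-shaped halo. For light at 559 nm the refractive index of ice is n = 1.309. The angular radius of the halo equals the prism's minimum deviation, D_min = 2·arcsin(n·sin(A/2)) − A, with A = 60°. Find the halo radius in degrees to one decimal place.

21.8°

n·sin(A/2) = 1.309 × sin 30° = 1.309 × 0.5000 = 0.6545.
D_min = 2·arcsin(0.6545) − 60° = 2 × 40.882° − 60° = 21.763°.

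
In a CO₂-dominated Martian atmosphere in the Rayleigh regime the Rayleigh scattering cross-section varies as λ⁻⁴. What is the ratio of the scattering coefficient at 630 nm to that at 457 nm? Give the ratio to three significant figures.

0.277

Rayleigh scattering ∝ λ⁻⁴, so the ratio of coefficients is the inverse fourth power of the wavelength ratio.
σ(630)/σ(457) = (457/630)⁴ = (0.7254)⁴ = 0.2769.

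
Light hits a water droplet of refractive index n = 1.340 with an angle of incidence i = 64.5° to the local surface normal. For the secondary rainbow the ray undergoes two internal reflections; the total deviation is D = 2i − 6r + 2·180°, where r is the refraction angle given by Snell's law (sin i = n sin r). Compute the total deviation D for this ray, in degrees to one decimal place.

sin r = sin 64.5° / 1.340 = 0.9026/1.340 = 0.6736; r = 42.34°.
D = 2·64.5° − 6·42.34° + 2·180° = 129.00° − 254.06° + 360° = 234.94°.

234.9°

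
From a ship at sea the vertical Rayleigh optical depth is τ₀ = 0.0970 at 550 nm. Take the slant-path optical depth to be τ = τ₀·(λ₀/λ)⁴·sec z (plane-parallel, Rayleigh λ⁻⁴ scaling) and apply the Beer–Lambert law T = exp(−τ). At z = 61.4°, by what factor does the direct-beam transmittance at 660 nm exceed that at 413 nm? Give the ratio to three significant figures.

1.72

Airmass: sec 61.4° = 2.0890.
τ(660 nm) = 0.0970 × (550/660)⁴ × 2.0890 = 0.0970 × 0.4823 × 2.0890 = 0.0977.
τ(413 nm) = 0.0970 × (550/413)⁴ × 2.0890 = 0.0970 × 3.1452 × 2.0890 = 0.6373.
T(660)/T(413) = exp(τ_B − τ_A) = exp(0.5396) = 1.7153.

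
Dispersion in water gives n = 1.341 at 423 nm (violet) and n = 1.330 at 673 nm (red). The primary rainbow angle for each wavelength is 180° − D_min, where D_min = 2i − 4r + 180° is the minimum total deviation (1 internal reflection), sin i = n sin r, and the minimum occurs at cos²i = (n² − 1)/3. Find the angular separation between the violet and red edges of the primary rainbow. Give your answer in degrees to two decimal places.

1.59°

At 423 nm (n = 1.341): cos²i = 0.26609 → i = 58.946°, r = 39.705°, D_min = 139.071°, rainbow angle = 40.929°.
At 673 nm (n = 1.330): cos²i = 0.25630 → i = 59.585°, r = 40.422°, D_min = 137.484°, rainbow angle = 42.516°.
Angular width = |40.929° − 42.516°| = 1.588°.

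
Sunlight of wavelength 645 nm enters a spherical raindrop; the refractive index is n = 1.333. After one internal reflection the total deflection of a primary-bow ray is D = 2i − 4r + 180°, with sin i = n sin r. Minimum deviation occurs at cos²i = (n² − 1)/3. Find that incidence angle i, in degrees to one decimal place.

59.4°

cos²i = (1.333² − 1)/3 = (1.77689 − 1)/3 = 0.25896.
cos i = 0.50888, so i = 59.410°.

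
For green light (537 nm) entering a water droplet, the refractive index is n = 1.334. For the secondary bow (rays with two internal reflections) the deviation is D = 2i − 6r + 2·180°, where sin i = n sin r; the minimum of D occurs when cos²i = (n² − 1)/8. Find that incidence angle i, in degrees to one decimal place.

cos²i = (1.334² − 1)/8 = (1.77956 − 1)/8 = 0.09744.
cos i = 0.31216, so i = 71.810°.

71.8°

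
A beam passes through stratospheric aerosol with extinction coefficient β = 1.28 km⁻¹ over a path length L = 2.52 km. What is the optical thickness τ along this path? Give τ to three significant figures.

τ = β·L = 1.28 × 2.52 = 3.2256.

3.23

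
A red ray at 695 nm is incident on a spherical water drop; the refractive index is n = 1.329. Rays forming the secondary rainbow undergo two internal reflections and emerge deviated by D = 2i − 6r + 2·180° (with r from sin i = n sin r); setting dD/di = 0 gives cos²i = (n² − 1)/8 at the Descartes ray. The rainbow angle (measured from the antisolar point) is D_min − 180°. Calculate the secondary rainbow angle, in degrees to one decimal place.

49.8°

cos²i = (1.76624 − 1)/8 = 0.09578; i = arccos(0.30948) = 71.972°.
sin r = sin 71.972°/1.329 = 0.71550; r = 45.685°.
D_min = 2·71.972° − 6·45.685° + 360° = 229.837°.
Rainbow angle = D_min − 180° = 49.837°.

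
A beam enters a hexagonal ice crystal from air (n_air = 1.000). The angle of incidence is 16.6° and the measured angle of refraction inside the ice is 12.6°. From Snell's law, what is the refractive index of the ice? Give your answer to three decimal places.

1.310

n = sin θ_i / sin θ_r = sin 16.6° / sin 12.6° = 0.2857 / 0.2181 = 1.3096.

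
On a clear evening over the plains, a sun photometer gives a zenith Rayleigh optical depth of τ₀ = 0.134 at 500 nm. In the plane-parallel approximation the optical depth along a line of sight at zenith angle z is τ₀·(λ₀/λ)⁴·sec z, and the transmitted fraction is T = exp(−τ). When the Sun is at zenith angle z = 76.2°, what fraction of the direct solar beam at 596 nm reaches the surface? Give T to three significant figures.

sec 76.2° = 4.1923.
τ = 0.134 × (500/596)⁴ × 4.1923 = 0.134 × 0.4953 × 4.1923 = 0.2783.
T = exp(−0.2783) = 0.7571.

0.757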